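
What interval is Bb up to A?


Solution.
Letter names: B → A spans 7 letter names → a 7th
Semitones: Bb → A = 11 half-steps
A 7th of 11 semitones is a major 7th
= major 7th


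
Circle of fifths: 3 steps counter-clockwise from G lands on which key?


Each counter-clockwise step moves down a perfect 5th (= up a perfect 4th)
From G: G → C → F → Bb
= Bb


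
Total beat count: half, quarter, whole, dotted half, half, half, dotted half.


Beat values:
  half = 2 beats
  quarter = 1 beat
  whole = 4 beats
  dotted half = 3 beats
  half = 2 beats
  half = 2 beats
  dotted half = 3 beats
Sum = 2 + 1 + 4 + 3 + 2 + 2 + 3
= 17 beats


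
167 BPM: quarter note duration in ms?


One quarter-note beat = 60000 / BPM = 60000 / 167 ms
Duration = 60000 / 167
= 359.3 ms


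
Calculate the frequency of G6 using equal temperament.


f = 440 × 2^(n/12) where n = semitones from A4
G6: 22 semitones from A4
f = 440 × 2^(22/12)
f = 1567.98 Hz


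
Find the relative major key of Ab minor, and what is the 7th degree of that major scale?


Reasoning:
The relative major shares the key signature and is a minor 3rd above the minor tonic
A minor 3rd above Ab is Cb
→ relative major of Ab minor is Cb major
Cb major scale: Cb Db Eb Fb Gb Ab Bb
= Cb major; 7th degree = Bb


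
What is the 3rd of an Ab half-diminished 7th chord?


Half-diminished 7th chord = root + minor 3rd + diminished 5th + minor 7th
Seventh chords stack in thirds, so the letter names are A-C-E-G
Root: Ab
Minor 3rd above Ab: Cb
Diminished 5th above Ab: Ebb
Minor 7th above Ab: Gb
The 3rd = Cb


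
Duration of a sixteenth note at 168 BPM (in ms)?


Let's work it out.
One quarter-note beat = 60000 / BPM = 60000 / 168 ms
Sixteenth note = 1/4 × quarter note
Duration = 1/4 × 60000 / 168 = 15000 / 168
= 89.3 ms


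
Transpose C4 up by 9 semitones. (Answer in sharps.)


Let's work it out.
C4: chromatic position 0 in octave 4 → absolute = 4×12 + 0 = 48
Transpose up 9: 48 + 9 = 57
57 = 4×12 + 9 → A in octave 4
Result = A4


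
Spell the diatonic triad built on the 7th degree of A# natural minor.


A# natural minor scale: A# B# C# D# E# F# G#
Diatonic triad on degree 7 stacks scale notes 7, 2, 4: G# B# D#
G#→B# = 4 semitones; G#→D# = 7 semitones → major triad
= G# B# D# (major)


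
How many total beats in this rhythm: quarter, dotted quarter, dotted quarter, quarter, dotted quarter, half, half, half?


Reasoning:
Beat values:
  quarter = 1 beat
  dotted quarter = 1.5 beats
  dotted quarter = 1.5 beats
  quarter = 1 beat
  dotted quarter = 1.5 beats
  half = 2 beats
  half = 2 beats
  half = 2 beats
Sum = 1 + 1.5 + 1.5 + 1 + 1.5 + 2 + 2 + 2
= 12.5 beats


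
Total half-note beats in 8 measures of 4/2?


Step by step:
Time signature 4/2: the bottom number 2 means the half note gets one count
The top number 4 means 4 half-note beats per measure
Total = 4 × 8 measures
= 32 half-note beats


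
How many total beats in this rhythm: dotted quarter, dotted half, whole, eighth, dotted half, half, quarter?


Beat values:
  dotted quarter = 1.5 beats
  dotted half = 3 beats
  whole = 4 beats
  eighth = 0.5 beats
  dotted half = 3 beats
  half = 2 beats
  quarter = 1 beat
Sum = 1.5 + 3 + 4 + 0.5 + 3 + 2 + 1
= 15 beats


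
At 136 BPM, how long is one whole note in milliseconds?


Solution.
One quarter-note beat = 60000 / BPM = 60000 / 136 ms
Whole note = 4 × quarter note
Duration = 4 × 60000 / 136 = 240000 / 136
= 1764.7 ms


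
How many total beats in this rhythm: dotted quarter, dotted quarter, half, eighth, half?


Reasoning:
Beat values:
  dotted quarter = 1.5 beats
  dotted quarter = 1.5 beats
  half = 2 beats
  eighth = 0.5 beats
  half = 2 beats
Sum = 1.5 + 1.5 + 2 + 0.5 + 2
= 7.5 beats


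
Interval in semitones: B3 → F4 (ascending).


Absolute semitone position = octave×12 + chromatic position
B3: 3×12 + 11 = 47
F4: 4×12 + 5 = 53
Difference = 53 - 47 = 6
= 6 semitones


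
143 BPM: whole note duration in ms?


Working:
One quarter-note beat = 60000 / BPM = 60000 / 143 ms
Whole note = 4 × quarter note
Duration = 4 × 60000 / 143 = 240000 / 143
= 1678.3 ms


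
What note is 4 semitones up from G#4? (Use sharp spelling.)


Step by step:
G#4: chromatic position 8 in octave 4 → absolute = 4×12 + 8 = 56
Transpose up 4: 56 + 4 = 60
60 = 5×12 + 0 → C in octave 5
Result = C5


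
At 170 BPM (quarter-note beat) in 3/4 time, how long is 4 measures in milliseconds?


Quarter-note beat duration = 60000 / 170 ms
Beats per measure (3/4) = 3
One measure = 3 × 60000 / 170 = 180000 / 170 ms
4 measures = 4 × 180000 / 170 = 720000 / 170
= 4235.3 ms


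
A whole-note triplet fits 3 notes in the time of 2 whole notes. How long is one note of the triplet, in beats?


Working:
Triplet: 3 notes occupy the space of 2 whole notes
Space = 2 × 4 = 8 beats
Each triplet note = 8 / 3 = 8/3 beats
= 8/3 beats


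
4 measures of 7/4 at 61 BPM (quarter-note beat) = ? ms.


Working:
Quarter-note beat duration = 60000 / 61 ms
Beats per measure (7/4) = 7
One measure = 7 × 60000 / 61 = 420000 / 61 ms
4 measures = 4 × 420000 / 61 = 1680000 / 61
= 27541.0 ms


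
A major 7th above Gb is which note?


A 7th spans 7 letter names, so from G we land on F
A major 7th = 11 semitones above Gb
Spell F at that pitch: F
= F


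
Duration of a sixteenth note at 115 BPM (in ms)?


One quarter-note beat = 60000 / BPM = 60000 / 115 ms
Sixteenth note = 1/4 × quarter note
Duration = 1/4 × 60000 / 115 = 15000 / 115
= 130.4 ms


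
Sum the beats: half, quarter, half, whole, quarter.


Solution.
Beat values:
  half = 2 beats
  quarter = 1 beat
  half = 2 beats
  whole = 4 beats
  quarter = 1 beat
Sum = 2 + 1 + 2 + 4 + 1
= 10 beats


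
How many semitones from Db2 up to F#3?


Let's work it out.
Absolute semitone position = octave×12 + chromatic position
Db2: 2×12 + 1 = 25
F#3: 3×12 + 6 = 42
Difference = 42 - 25 = 17
= 17 semitones


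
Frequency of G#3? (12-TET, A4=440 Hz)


Working:
f = 440 × 2^(n/12) where n = semitones from A4
G#3: -13 semitones from A4
f = 440 × 2^(-13/12)
f = 207.65 Hz


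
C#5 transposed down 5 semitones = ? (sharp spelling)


Step by step:
C#5: chromatic position 1 in octave 5 → absolute = 5×12 + 1 = 61
Transpose down 5: 61 - 5 = 56
56 = 4×12 + 8 → G# in octave 4
Result = G#4


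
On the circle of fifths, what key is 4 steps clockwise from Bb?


Let's work it out.
Each clockwise step on the circle of fifths moves up a perfect 5th
From Bb: Bb → F → C → G → D
= D


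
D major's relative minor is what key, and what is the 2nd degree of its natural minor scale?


The relative minor shares the major's key signature and starts on its 6th degree
6th degree = a major 6th above the tonic; a major 6th above D is B
→ relative minor of D major is B minor
B natural minor scale: B C# D E F# G A
= B minor; 2nd degree = C#


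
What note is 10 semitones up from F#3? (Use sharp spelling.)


Working:
F#3: chromatic position 6 in octave 3 → absolute = 3×12 + 6 = 42
Transpose up 10: 42 + 10 = 52
52 = 4×12 + 4 → E in octave 4
Result = E4


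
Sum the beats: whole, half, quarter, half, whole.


Reasoning:
Beat values:
  whole = 4 beats
  half = 2 beats
  quarter = 1 beat
  half = 2 beats
  whole = 4 beats
Sum = 4 + 2 + 1 + 2 + 4
= 13 beats


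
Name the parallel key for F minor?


Working:
Parallel keys share the same tonic but differ in mode
F minor → parallel is F major
= F major


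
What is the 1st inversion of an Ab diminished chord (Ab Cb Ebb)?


Root position: Ab Cb Ebb
1st inversion: move root up an octave
Bass note: Cb
Notes (bottom to top) = Cb Ebb Ab


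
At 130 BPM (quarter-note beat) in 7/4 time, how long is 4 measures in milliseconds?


Solution.
Quarter-note beat duration = 60000 / 130 ms
Beats per measure (7/4) = 7
One measure = 7 × 60000 / 130 = 420000 / 130 ms
4 measures = 4 × 420000 / 130 = 1680000 / 130
= 12923.1 ms


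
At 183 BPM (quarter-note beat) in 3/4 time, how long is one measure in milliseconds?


Reasoning:
Quarter-note beat duration = 60000 / 183 ms
Beats per measure (3/4) = 3
One measure = 3 × 60000 / 183 = 180000 / 183 ms
= 983.6 ms


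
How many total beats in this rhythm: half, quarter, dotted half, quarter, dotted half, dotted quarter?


Reasoning:
Beat values:
  half = 2 beats
  quarter = 1 beat
  dotted half = 3 beats
  quarter = 1 beat
  dotted half = 3 beats
  dotted quarter = 1.5 beats
Sum = 2 + 1 + 3 + 1 + 3 + 1.5
= 11.5 beats


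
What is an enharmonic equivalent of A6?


Enharmonic notes sound the same pitch but are spelled with different letter names
A and G## name the same pitch class
= G##6


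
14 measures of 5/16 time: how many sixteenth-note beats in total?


Reasoning:
Time signature 5/16: the bottom number 16 means the sixteenth note gets one count
The top number 5 means 5 sixteenth-note beats per measure
Total = 5 × 14 measures
= 70 sixteenth-note beats


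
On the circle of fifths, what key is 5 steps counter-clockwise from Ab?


Reasoning:
Each counter-clockwise step moves down a perfect 5th (= up a perfect 4th)
From Ab: Ab → Db → F#/Gb → B → E → A
= A


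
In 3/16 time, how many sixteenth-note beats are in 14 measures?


Working:
Time signature 3/16: the bottom number 16 means the sixteenth note gets one count
The top number 3 means 3 sixteenth-note beats per measure
Total = 3 × 14 measures
= 42 sixteenth-note beats


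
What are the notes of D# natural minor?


Reasoning:
Natural minor scale pattern: W-H-W-W-H-W-W (2-1-2-2-1-2-2 semitones)
Starting from D#:
  D# + 2 semitones → E#
  E# + 1 semitone → F#
  F# + 2 semitones → G#
  G# + 2 semitones → A#
  A# + 1 semitone → B
  B + 2 semitones → C#
  C# + 2 semitones → D#
Scale = D# E# F# G# A# B C#


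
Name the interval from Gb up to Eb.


Letter names: G → E spans 6 letter names → a 6th
Semitones: Gb → Eb = 9 half-steps
A 6th of 9 semitones is a major 6th
= major 6th


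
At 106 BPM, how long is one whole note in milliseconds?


Step by step:
One quarter-note beat = 60000 / BPM = 60000 / 106 ms
Whole note = 4 × quarter note
Duration = 4 × 60000 / 106 = 240000 / 106
= 2264.2 ms


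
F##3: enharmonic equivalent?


Let's work it out.
Enharmonic notes sound the same pitch but are spelled with different letter names
F## and G name the same pitch class
= G3


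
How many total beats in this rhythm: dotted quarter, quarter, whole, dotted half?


Let's work it out.
Beat values:
  dotted quarter = 1.5 beats
  quarter = 1 beat
  whole = 4 beats
  dotted half = 3 beats
Sum = 1.5 + 1 + 4 + 3
= 9.5 beats


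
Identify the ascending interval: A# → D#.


Letter names: A → D spans 4 letter names → a 4th
Semitones: A# → D# = 5 half-steps
A 4th of 5 semitones is a perfect 4th
= perfect 4th


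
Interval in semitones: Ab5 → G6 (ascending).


Let's work it out.
Absolute semitone position = octave×12 + chromatic position
Ab5: 5×12 + 8 = 68
G6: 6×12 + 7 = 79
Difference = 79 - 68 = 11
= 11 semitones


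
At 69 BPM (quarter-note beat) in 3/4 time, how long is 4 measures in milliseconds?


Let's work it out.
Quarter-note beat duration = 60000 / 69 ms
Beats per measure (3/4) = 3
One measure = 3 × 60000 / 69 = 180000 / 69 ms
4 measures = 4 × 180000 / 69 = 720000 / 69
= 10434.8 ms


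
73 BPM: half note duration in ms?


Reasoning:
One quarter-note beat = 60000 / BPM = 60000 / 73 ms
Half note = 2 × quarter note
Duration = 2 × 60000 / 73 = 120000 / 73
= 1643.8 ms


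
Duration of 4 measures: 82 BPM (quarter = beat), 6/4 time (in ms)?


Reasoning:
Quarter-note beat duration = 60000 / 82 ms
Beats per measure (6/4) = 6
One measure = 6 × 60000 / 82 = 360000 / 82 ms
4 measures = 4 × 360000 / 82 = 1440000 / 82
= 17561.0 ms


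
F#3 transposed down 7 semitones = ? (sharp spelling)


F#3: chromatic position 6 in octave 3 → absolute = 3×12 + 6 = 42
Transpose down 7: 42 - 7 = 35
35 = 2×12 + 11 → B in octave 2
Result = B2


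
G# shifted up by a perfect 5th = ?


perfect 5th: 5 letter names, 7 semitones
Letter: G + 4 → D
Pitch: G# + 7 semitones, spelled as a D → D#
= D#


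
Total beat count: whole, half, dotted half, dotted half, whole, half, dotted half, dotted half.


Working:
Beat values:
  whole = 4 beats
  half = 2 beats
  dotted half = 3 beats
  dotted half = 3 beats
  whole = 4 beats
  half = 2 beats
  dotted half = 3 beats
  dotted half = 3 beats
Sum = 4 + 2 + 3 + 3 + 4 + 2 + 3 + 3
= 24 beats


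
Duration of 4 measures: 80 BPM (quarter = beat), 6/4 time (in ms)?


Quarter-note beat duration = 60000 / 80 ms
Beats per measure (6/4) = 6
One measure = 6 × 60000 / 80 = 360000 / 80 ms
4 measures = 4 × 360000 / 80 = 1440000 / 80
= 18000.0 ms


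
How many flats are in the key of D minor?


Let's work it out.
Flat minor keys: A(0), D(1), G(2), C(3), F(4), Bb(5), Eb(6), Ab(7)
D minor has 1 flat
Order of flats: Bb Eb Ab Db Gb Cb Fb → first 1: Bb
= 1 flat


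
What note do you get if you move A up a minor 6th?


Reasoning:
minor 6th: 6 letter names, 8 semitones
Letter: A + 5 → F
Pitch: A + 8 semitones, spelled as an F → F
= F


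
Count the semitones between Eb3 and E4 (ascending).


Absolute semitone position = octave×12 + chromatic position
Eb3: 3×12 + 3 = 39
E4: 4×12 + 4 = 52
Difference = 52 - 39 = 13
= 13 semitones


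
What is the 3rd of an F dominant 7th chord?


Working:
Dominant 7th chord = root + major 3rd + perfect 5th + minor 7th
Seventh chords stack in thirds, so the letter names are F-A-C-E
Root: F
Major 3rd above F: A
Perfect 5th above F: C
Minor 7th above F: Eb
The 3rd = A


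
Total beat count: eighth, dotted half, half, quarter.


Solution.
Beat values:
  eighth = 0.5 beats
  dotted half = 3 beats
  half = 2 beats
  quarter = 1 beat
Sum = 0.5 + 3 + 2 + 1
= 6.5 beats


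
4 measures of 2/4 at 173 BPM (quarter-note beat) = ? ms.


Reasoning:
Quarter-note beat duration = 60000 / 173 ms
Beats per measure (2/4) = 2
One measure = 2 × 60000 / 173 = 120000 / 173 ms
4 measures = 4 × 120000 / 173 = 480000 / 173
= 2774.6 ms


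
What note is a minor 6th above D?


Reasoning:
A 6th spans 6 letter names, so from D we land on B
A minor 6th = 8 semitones above D
Spell B at that pitch: Bb
= Bb


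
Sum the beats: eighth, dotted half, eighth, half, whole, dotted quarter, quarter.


Beat values:
  eighth = 0.5 beats
  dotted half = 3 beats
  eighth = 0.5 beats
  half = 2 beats
  whole = 4 beats
  dotted quarter = 1.5 beats
  quarter = 1 beat
Sum = 0.5 + 3 + 0.5 + 2 + 4 + 1.5 + 1
= 12.5 beats


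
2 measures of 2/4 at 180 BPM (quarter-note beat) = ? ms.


Quarter-note beat duration = 60000 / 180 ms
Beats per measure (2/4) = 2
One measure = 2 × 60000 / 180 = 120000 / 180 ms
2 measures = 2 × 120000 / 180 = 240000 / 180
= 1333.3 ms


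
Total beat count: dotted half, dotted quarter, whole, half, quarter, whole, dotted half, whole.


Beat values:
  dotted half = 3 beats
  dotted quarter = 1.5 beats
  whole = 4 beats
  half = 2 beats
  quarter = 1 beat
  whole = 4 beats
  dotted half = 3 beats
  whole = 4 beats
Sum = 3 + 1.5 + 4 + 2 + 1 + 4 + 3 + 4
= 22.5 beats


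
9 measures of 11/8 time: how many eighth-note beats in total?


Let's work it out.
Time signature 11/8: the bottom number 8 means the eighth note gets one count
The top number 11 means 11 eighth-note beats per measure
Total = 11 × 9 measures
= 99 eighth-note beats


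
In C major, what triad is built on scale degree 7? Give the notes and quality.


Solution.
C major scale: C D E F G A B
Diatonic triad on degree 7 stacks scale notes 7, 2, 4: B D F
B→D = 3 semitones; B→F = 6 semitones → diminished triad
= B D F (diminished)


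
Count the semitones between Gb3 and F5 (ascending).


Step by step:
Absolute semitone position = octave×12 + chromatic position
Gb3: 3×12 + 6 = 42
F5: 5×12 + 5 = 65
Difference = 65 - 42 = 23
= 23 semitones


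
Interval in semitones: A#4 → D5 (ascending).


Step by step:
Absolute semitone position = octave×12 + chromatic position
A#4: 4×12 + 10 = 58
D5: 5×12 + 2 = 62
Difference = 62 - 58 = 4
= 4 semitones


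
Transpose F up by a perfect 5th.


Step by step:
perfect 5th: 5 letter names, 7 semitones
Letter: F + 4 → C
Pitch: F + 7 semitones, spelled as a C → C
= C


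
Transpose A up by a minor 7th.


Let's work it out.
minor 7th: 7 letter names, 10 semitones
Letter: A + 6 → G
Pitch: A + 10 semitones, spelled as a G → G
= G


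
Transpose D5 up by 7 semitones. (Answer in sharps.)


D5: chromatic position 2 in octave 5 → absolute = 5×12 + 2 = 62
Transpose up 7: 62 + 7 = 69
69 = 5×12 + 9 → A in octave 5
Result = A5


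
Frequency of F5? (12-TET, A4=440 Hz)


Step by step:
f = 440 × 2^(n/12) where n = semitones from A4
F5: 8 semitones from A4
f = 440 × 2^(8/12)
f = 698.46 Hz


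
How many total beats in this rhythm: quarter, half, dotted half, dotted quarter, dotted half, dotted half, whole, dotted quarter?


Beat values:
  quarter = 1 beat
  half = 2 beats
  dotted half = 3 beats
  dotted quarter = 1.5 beats
  dotted half = 3 beats
  dotted half = 3 beats
  whole = 4 beats
  dotted quarter = 1.5 beats
Sum = 1 + 2 + 3 + 1.5 + 3 + 3 + 4 + 1.5
= 19 beats


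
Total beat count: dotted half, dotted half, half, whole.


Beat values:
  dotted half = 3 beats
  dotted half = 3 beats
  half = 2 beats
  whole = 4 beats
Sum = 3 + 3 + 2 + 4
= 12 beats


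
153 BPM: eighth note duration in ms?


Working:
One quarter-note beat = 60000 / BPM = 60000 / 153 ms
Eighth note = 1/2 × quarter note
Duration = 1/2 × 60000 / 153 = 30000 / 153
= 196.1 ms


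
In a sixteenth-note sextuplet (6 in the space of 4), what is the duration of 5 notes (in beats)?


Reasoning:
Sextuplet: 6 notes occupy the space of 4 sixteenth notes
Space = 4 × 1/4 = 1 beat
Each sextuplet note = 1 / 6 = 1/6 beats
5 notes = 5 × 1/6 = 5/6
= 5/6 beats


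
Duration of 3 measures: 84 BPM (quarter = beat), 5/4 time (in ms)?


Quarter-note beat duration = 60000 / 84 ms
Beats per measure (5/4) = 5
One measure = 5 × 60000 / 84 = 300000 / 84 ms
3 measures = 3 × 300000 / 84 = 900000 / 84
= 10714.3 ms


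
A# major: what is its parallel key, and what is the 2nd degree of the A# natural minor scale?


Reasoning:
Parallel keys share the same tonic but differ in mode
A# major → parallel is A# minor
A# natural minor scale: A# B# C# D# E# F# G#
= A# minor; 2nd degree = B#


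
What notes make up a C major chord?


Solution.
Major triad = root + major 3rd (4 semitones) + perfect 5th (7 semitones)
A triad on C stacks thirds, so the chord tones use letter names C-E-G
Root: C
Major 3rd above C: E
Perfect 5th above C: G
Chord = C E G


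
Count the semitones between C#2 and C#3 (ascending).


Reasoning:
Absolute semitone position = octave×12 + chromatic position
C#2: 2×12 + 1 = 25
C#3: 3×12 + 1 = 37
Difference = 37 - 25 = 12
= 12 semitones


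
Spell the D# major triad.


Reasoning:
Major triad = root + major 3rd (4 semitones) + perfect 5th (7 semitones)
A triad on D# stacks thirds, so the chord tones use letter names D-F-A
Root: D#
Major 3rd above D#: F##
Perfect 5th above D#: A#
Chord = D# F## A#


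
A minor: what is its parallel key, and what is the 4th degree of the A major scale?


Parallel keys share the same tonic but differ in mode
A minor → parallel is A major
A major scale: A B C# D E F# G#
= A major; 4th degree = D


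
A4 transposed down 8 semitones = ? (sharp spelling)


A4: chromatic position 9 in octave 4 → absolute = 4×12 + 9 = 57
Transpose down 8: 57 - 8 = 49
49 = 4×12 + 1 → C# in octave 4
Result = C#4


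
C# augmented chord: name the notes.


Solution.
Augmented triad = root + major 3rd (4 semitones) + augmented 5th (8 semitones)
A triad on C# stacks thirds, so the chord tones use letter names C-E-G
Root: C#
Major 3rd above C#: E#
Augmented 5th above C#: G##
Chord = C# E# G##


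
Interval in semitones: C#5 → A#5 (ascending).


Step by step:
Absolute semitone position = octave×12 + chromatic position
C#5: 5×12 + 1 = 61
A#5: 5×12 + 10 = 70
Difference = 70 - 61 = 9
= 9 semitones


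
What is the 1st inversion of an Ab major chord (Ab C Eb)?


Let's work it out.
Root position: Ab C Eb
1st inversion: move root up an octave
Bass note: C
Notes (bottom to top) = C Eb Ab


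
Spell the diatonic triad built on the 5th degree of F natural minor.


Solution.
F natural minor scale: F G Ab Bb C Db Eb
Diatonic triad on degree 5 stacks scale notes 5, 7, 2: C Eb G
C→Eb = 3 semitones; C→G = 7 semitones → minor triad
= C Eb G (minor)


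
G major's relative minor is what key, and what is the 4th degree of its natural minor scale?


Step by step:
The relative minor shares the major's key signature and starts on its 6th degree
6th degree = a major 6th above the tonic; a major 6th above G is E
→ relative minor of G major is E minor
E natural minor scale: E F# G A B C D
= E minor; 4th degree = A


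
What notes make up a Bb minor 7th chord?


Minor 7th chord = root + minor 3rd + perfect 5th + minor 7th
Seventh chords stack in thirds, so the letter names are B-D-F-A
Root: Bb
Minor 3rd above Bb: Db
Perfect 5th above Bb: F
Minor 7th above Bb: Ab
Chord = Bb Db F Ab


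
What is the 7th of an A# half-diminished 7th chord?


Working:
Half-diminished 7th chord = root + minor 3rd + diminished 5th + minor 7th
Seventh chords stack in thirds, so the letter names are A-C-E-G
Root: A#
Minor 3rd above A#: C#
Diminished 5th above A#: E
Minor 7th above A#: G#
The 7th = G#


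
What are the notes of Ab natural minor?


Step by step:
Natural minor scale pattern: W-H-W-W-H-W-W (2-1-2-2-1-2-2 semitones)
Starting from Ab:
  Ab + 2 semitones → Bb
  Bb + 1 semitone → Cb
  Cb + 2 semitones → Db
  Db + 2 semitones → Eb
  Eb + 1 semitone → Fb
  Fb + 2 semitones → Gb
  Gb + 2 semitones → Ab
Scale = Ab Bb Cb Db Eb Fb Gb


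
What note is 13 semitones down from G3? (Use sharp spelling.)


Let's work it out.
G3: chromatic position 7 in octave 3 → absolute = 3×12 + 7 = 43
Transpose down 13: 43 - 13 = 30
30 = 2×12 + 6 → F# in octave 2
Result = F#2


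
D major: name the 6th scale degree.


Solution.
Major scale pattern: W-W-H-W-W-W-H (2-2-1-2-2-2-1 semitones)
Starting from D:
  D + 2 semitones → E
  E + 2 semitones → F#
  F# + 1 semitone → G
  G + 2 semitones → A
  A + 2 semitones → B
  B + 2 semitones → C#
  C# + 1 semitone → D
Scale: D E F# G A B C#
Degree 6 = B


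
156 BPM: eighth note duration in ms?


Reasoning:
One quarter-note beat = 60000 / BPM = 60000 / 156 ms
Eighth note = 1/2 × quarter note
Duration = 1/2 × 60000 / 156 = 30000 / 156
= 192.3 ms


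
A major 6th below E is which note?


A 6th spans 6 letter names, so from E we land on G
A major 6th = 9 semitones below E
Spell G at that pitch: G
= G


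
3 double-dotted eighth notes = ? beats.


Base eighth note = 1/2 beats
Dot 1 adds half the previous value: +1/4
Dot 2 adds half the previous value: +1/8
One double-dotted eighth = 1/2 + 1/4 + 1/8 = 7/8
3 of them = 3 × 7/8 = 21/8
= 21/8 beats


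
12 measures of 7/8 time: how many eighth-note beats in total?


Reasoning:
Time signature 7/8: the bottom number 8 means the eighth note gets one count
The top number 7 means 7 eighth-note beats per measure
Total = 7 × 12 measures
= 84 eighth-note beats


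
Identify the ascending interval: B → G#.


Letter names: B → G spans 6 letter names → a 6th
Semitones: B → G# = 9 half-steps
A 6th of 9 semitones is a major 6th
= major 6th


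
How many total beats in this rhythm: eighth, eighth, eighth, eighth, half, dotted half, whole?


Working:
Beat values:
  eighth = 0.5 beats
  eighth = 0.5 beats
  eighth = 0.5 beats
  eighth = 0.5 beats
  half = 2 beats
  dotted half = 3 beats
  whole = 4 beats
Sum = 0.5 + 0.5 + 0.5 + 0.5 + 2 + 3 + 4
= 11 beats


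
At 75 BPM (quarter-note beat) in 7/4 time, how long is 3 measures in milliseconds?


Step by step:
Quarter-note beat duration = 60000 / 75 ms
Beats per measure (7/4) = 7
One measure = 7 × 60000 / 75 = 420000 / 75 ms
3 measures = 3 × 420000 / 75 = 1260000 / 75
= 16800.0 ms


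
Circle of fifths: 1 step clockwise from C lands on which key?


Solution.
Each clockwise step on the circle of fifths moves up a perfect 5th
From C: C → G
= G


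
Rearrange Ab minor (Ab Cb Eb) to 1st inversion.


Root position: Ab Cb Eb
1st inversion: move root up an octave
Bass note: Cb
Notes (bottom to top) = Cb Eb Ab


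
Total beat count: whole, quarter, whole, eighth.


Reasoning:
Beat values:
  whole = 4 beats
  quarter = 1 beat
  whole = 4 beats
  eighth = 0.5 beats
Sum = 4 + 1 + 4 + 0.5
= 9.5 beats


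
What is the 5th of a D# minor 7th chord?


Working:
Minor 7th chord = root + minor 3rd + perfect 5th + minor 7th
Seventh chords stack in thirds, so the letter names are D-F-A-C
Root: D#
Minor 3rd above D#: F#
Perfect 5th above D#: A#
Minor 7th above D#: C#
The 5th = A#


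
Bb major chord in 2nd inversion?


Step by step:
Root position: Bb D F
2nd inversion: move root and 3rd up an octave
Bass note: F
Notes (bottom to top) = F Bb D


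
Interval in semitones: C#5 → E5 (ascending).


Step by step:
Absolute semitone position = octave×12 + chromatic position
C#5: 5×12 + 1 = 61
E5: 5×12 + 4 = 64
Difference = 64 - 61 = 3
= 3 semitones


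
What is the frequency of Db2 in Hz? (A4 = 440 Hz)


f = 440 × 2^(n/12) where n = semitones from A4
Db2: -32 semitones from A4
f = 440 × 2^(-32/12)
f = 69.30 Hz


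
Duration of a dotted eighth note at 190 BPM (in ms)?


Step by step:
One quarter-note beat = 60000 / BPM = 60000 / 190 ms
Dotted eighth note = 3/4 × quarter note
Duration = 3/4 × 60000 / 190 = 45000 / 190
= 236.8 ms


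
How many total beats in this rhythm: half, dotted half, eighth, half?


Beat values:
  half = 2 beats
  dotted half = 3 beats
  eighth = 0.5 beats
  half = 2 beats
Sum = 2 + 3 + 0.5 + 2
= 7.5 beats


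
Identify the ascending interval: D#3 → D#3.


Solution.
Letter names: D → D spans 1 letter name → a unison
Semitones: D#3 → D#3 = 0 half-steps
A unison of 0 semitones is a perfect unison
= perfect unison


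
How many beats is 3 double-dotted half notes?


Base half note = 2 beats
Dot 1 adds half the previous value: +1
Dot 2 adds half the previous value: +1/2
One double-dotted half = 2 + 1 + 1/2 = 7/2
3 of them = 3 × 7/2 = 21/2
= 21/2 beats


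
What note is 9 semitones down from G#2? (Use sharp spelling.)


Reasoning:
G#2: chromatic position 8 in octave 2 → absolute = 2×12 + 8 = 32
Transpose down 9: 32 - 9 = 23
23 = 1×12 + 11 → B in octave 1
Result = B1


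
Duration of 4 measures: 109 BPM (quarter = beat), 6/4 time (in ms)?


Quarter-note beat duration = 60000 / 109 ms
Beats per measure (6/4) = 6
One measure = 6 × 60000 / 109 = 360000 / 109 ms
4 measures = 4 × 360000 / 109 = 1440000 / 109
= 13211.0 ms


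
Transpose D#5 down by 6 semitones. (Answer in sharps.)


Solution.
D#5: chromatic position 3 in octave 5 → absolute = 5×12 + 3 = 63
Transpose down 6: 63 - 6 = 57
57 = 4×12 + 9 → A in octave 4
Result = A4


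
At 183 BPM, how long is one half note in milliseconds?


Solution.
One quarter-note beat = 60000 / BPM = 60000 / 183 ms
Half note = 2 × quarter note
Duration = 2 × 60000 / 183 = 120000 / 183
= 655.7 ms


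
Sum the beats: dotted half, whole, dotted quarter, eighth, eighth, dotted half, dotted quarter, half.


Let's work it out.
Beat values:
  dotted half = 3 beats
  whole = 4 beats
  dotted quarter = 1.5 beats
  eighth = 0.5 beats
  eighth = 0.5 beats
  dotted half = 3 beats
  dotted quarter = 1.5 beats
  half = 2 beats
Sum = 3 + 4 + 1.5 + 0.5 + 0.5 + 3 + 1.5 + 2
= 16 beats


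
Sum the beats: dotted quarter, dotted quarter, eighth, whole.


Working:
Beat values:
  dotted quarter = 1.5 beats
  dotted quarter = 1.5 beats
  eighth = 0.5 beats
  whole = 4 beats
Sum = 1.5 + 1.5 + 0.5 + 4
= 7.5 beats


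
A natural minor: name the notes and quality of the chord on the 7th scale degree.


A natural minor scale: A B C D E F G
Diatonic triad on degree 7 stacks scale notes 7, 2, 4: G B D
G→B = 4 semitones; G→D = 7 semitones → major triad
= G B D (major)


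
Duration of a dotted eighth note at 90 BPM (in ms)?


Solution.
One quarter-note beat = 60000 / BPM = 60000 / 90 ms
Dotted eighth note = 3/4 × quarter note
Duration = 3/4 × 60000 / 90 = 45000 / 90
= 500.0 ms


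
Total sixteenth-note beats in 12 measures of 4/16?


Step by step:
Time signature 4/16: the bottom number 16 means the sixteenth note gets one count
The top number 4 means 4 sixteenth-note beats per measure
Total = 4 × 12 measures
= 48 sixteenth-note beats


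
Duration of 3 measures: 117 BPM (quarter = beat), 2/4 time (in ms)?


Reasoning:
Quarter-note beat duration = 60000 / 117 ms
Beats per measure (2/4) = 2
One measure = 2 × 60000 / 117 = 120000 / 117 ms
3 measures = 3 × 120000 / 117 = 360000 / 117
= 3076.9 ms


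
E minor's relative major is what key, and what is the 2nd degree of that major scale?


Reasoning:
The relative major shares the key signature and is a minor 3rd above the minor tonic
A minor 3rd above E is G
→ relative major of E minor is G major
G major scale: G A B C D E F#
= G major; 2nd degree = A


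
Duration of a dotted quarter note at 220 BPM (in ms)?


Let's work it out.
One quarter-note beat = 60000 / BPM = 60000 / 220 ms
Dotted quarter note = 3/2 × quarter note
Duration = 3/2 × 60000 / 220 = 90000 / 220
= 409.1 ms


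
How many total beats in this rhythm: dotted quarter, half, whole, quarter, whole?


Working:
Beat values:
  dotted quarter = 1.5 beats
  half = 2 beats
  whole = 4 beats
  quarter = 1 beat
  whole = 4 beats
Sum = 1.5 + 2 + 4 + 1 + 4
= 12.5 beats


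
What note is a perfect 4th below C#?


Step by step:
A 4th spans 4 letter names, so from C we land on G
A perfect 4th = 5 semitones below C#
Spell G at that pitch: G#
= G#


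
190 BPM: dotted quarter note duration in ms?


One quarter-note beat = 60000 / BPM = 60000 / 190 ms
Dotted quarter note = 3/2 × quarter note
Duration = 3/2 × 60000 / 190 = 90000 / 190
= 473.7 ms


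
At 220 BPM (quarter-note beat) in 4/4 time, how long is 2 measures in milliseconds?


Step by step:
Quarter-note beat duration = 60000 / 220 ms
Beats per measure (4/4) = 4
One measure = 4 × 60000 / 220 = 240000 / 220 ms
2 measures = 2 × 240000 / 220 = 480000 / 220
= 2181.8 ms


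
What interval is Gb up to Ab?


Step by step:
Letter names: G → A spans 2 letter names → a 2nd
Semitones: Gb → Ab = 2 half-steps
A 2nd of 2 semitones is a major 2nd
= major 2nd


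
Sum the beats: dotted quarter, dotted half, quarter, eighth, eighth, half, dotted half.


Step by step:
Beat values:
  dotted quarter = 1.5 beats
  dotted half = 3 beats
  quarter = 1 beat
  eighth = 0.5 beats
  eighth = 0.5 beats
  half = 2 beats
  dotted half = 3 beats
Sum = 1.5 + 3 + 1 + 0.5 + 0.5 + 2 + 3
= 11.5 beats


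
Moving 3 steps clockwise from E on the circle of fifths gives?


Reasoning:
Each clockwise step on the circle of fifths moves up a perfect 5th
From E: E → B → F#/Gb → Db
= Db


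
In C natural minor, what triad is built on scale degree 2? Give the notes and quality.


Reasoning:
C natural minor scale: C D Eb F G Ab Bb
Diatonic triad on degree 2 stacks scale notes 2, 4, 6: D F Ab
D→F = 3 semitones; D→Ab = 6 semitones → diminished triad
= D F Ab (diminished)


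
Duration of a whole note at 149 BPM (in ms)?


Working:
One quarter-note beat = 60000 / BPM = 60000 / 149 ms
Whole note = 4 × quarter note
Duration = 4 × 60000 / 149 = 240000 / 149
= 1610.7 ms


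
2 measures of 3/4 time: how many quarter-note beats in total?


Solution.
Time signature 3/4: the bottom number 4 means the quarter note gets one count
The top number 3 means 3 quarter-note beats per measure
Total = 3 × 2 measures
= 6 quarter-note beats


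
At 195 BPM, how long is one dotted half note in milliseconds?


Let's work it out.
One quarter-note beat = 60000 / BPM = 60000 / 195 ms
Dotted half note = 3 × quarter note
Duration = 3 × 60000 / 195 = 180000 / 195
= 923.1 ms


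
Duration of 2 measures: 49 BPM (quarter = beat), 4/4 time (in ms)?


Step by step:
Quarter-note beat duration = 60000 / 49 ms
Beats per measure (4/4) = 4
One measure = 4 × 60000 / 49 = 240000 / 49 ms
2 measures = 2 × 240000 / 49 = 480000 / 49
= 9795.9 ms


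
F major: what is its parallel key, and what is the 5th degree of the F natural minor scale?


Let's work it out.
Parallel keys share the same tonic but differ in mode
F major → parallel is F minor
F natural minor scale: F G Ab Bb C Db Eb
= F minor; 5th degree = C


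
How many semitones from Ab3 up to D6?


Step by step:
Absolute semitone position = octave×12 + chromatic position
Ab3: 3×12 + 8 = 44
D6: 6×12 + 2 = 74
Difference = 74 - 44 = 30
= 30 semitones


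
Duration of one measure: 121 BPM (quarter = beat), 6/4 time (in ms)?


Step by step:
Quarter-note beat duration = 60000 / 121 ms
Beats per measure (6/4) = 6
One measure = 6 × 60000 / 121 = 360000 / 121 ms
= 2975.2 ms


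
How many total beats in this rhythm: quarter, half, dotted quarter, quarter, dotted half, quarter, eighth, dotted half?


Solution.
Beat values:
  quarter = 1 beat
  half = 2 beats
  dotted quarter = 1.5 beats
  quarter = 1 beat
  dotted half = 3 beats
  quarter = 1 beat
  eighth = 0.5 beats
  dotted half = 3 beats
Sum = 1 + 2 + 1.5 + 1 + 3 + 1 + 0.5 + 3
= 13 beats


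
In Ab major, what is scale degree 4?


Let's work it out.
Major scale pattern: W-W-H-W-W-W-H (2-2-1-2-2-2-1 semitones)
Starting from Ab:
  Ab + 2 semitones → Bb
  Bb + 2 semitones → C
  C + 1 semitone → Db
  Db + 2 semitones → Eb
  Eb + 2 semitones → F
  F + 2 semitones → G
  G + 1 semitone → Ab
Scale: Ab Bb C Db Eb F G
Degree 4 = Db


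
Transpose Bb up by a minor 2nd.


minor 2nd: 2 letter names, 1 semitones
Letter: B + 1 → C
Pitch: Bb + 1 semitones, spelled as a C → Cb
= Cb


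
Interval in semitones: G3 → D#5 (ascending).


Reasoning:
Absolute semitone position = octave×12 + chromatic position
G3: 3×12 + 7 = 43
D#5: 5×12 + 3 = 63
Difference = 63 - 43 = 20
= 20 semitones


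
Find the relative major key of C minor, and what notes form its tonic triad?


Reasoning:
The relative major shares the key signature and is a minor 3rd above the minor tonic
A minor 3rd above C is Eb
→ relative major of C minor is Eb major
Tonic triad of Eb major = root + major 3rd + perfect 5th = Eb G Bb
= Eb major; triad = Eb G Bb


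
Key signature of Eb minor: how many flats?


Flat minor keys: A(0), D(1), G(2), C(3), F(4), Bb(5), Eb(6), Ab(7)
Eb minor has 6 flats
Order of flats: Bb Eb Ab Db Gb Cb Fb → first 6: Bb, Eb, Ab, Db, Gb, Cb
= 6 flats


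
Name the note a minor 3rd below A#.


A 3rd spans 3 letter names, so from A we land on F
A minor 3rd = 3 semitones below A#
Spell F at that pitch: F##
= F##


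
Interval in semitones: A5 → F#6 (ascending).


Reasoning:
Absolute semitone position = octave×12 + chromatic position
A5: 5×12 + 9 = 69
F#6: 6×12 + 6 = 78
Difference = 78 - 69 = 9
= 9 semitones


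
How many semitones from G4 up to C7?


Let's work it out.
Absolute semitone position = octave×12 + chromatic position
G4: 4×12 + 7 = 55
C7: 7×12 + 0 = 84
Difference = 84 - 55 = 29
= 29 semitones


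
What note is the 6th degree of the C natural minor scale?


Natural minor scale pattern: W-H-W-W-H-W-W (2-1-2-2-1-2-2 semitones)
Starting from C:
  C + 2 semitones → D
  D + 1 semitone → Eb
  Eb + 2 semitones → F
  F + 2 semitones → G
  G + 1 semitone → Ab
  Ab + 2 semitones → Bb
  Bb + 2 semitones → C
Scale: C D Eb F G Ab Bb
Degree 6 = Ab


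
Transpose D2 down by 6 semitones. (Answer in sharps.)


Working:
D2: chromatic position 2 in octave 2 → absolute = 2×12 + 2 = 26
Transpose down 6: 26 - 6 = 20
20 = 1×12 + 8 → G# in octave 1
Result = G#1


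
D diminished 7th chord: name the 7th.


Diminished 7th chord = root + minor 3rd + diminished 5th + diminished 7th
Seventh chords stack in thirds, so the letter names are D-F-A-C
Root: D
Minor 3rd above D: F
Diminished 5th above D: Ab
Diminished 7th above D: Cb
The 7th = Cb


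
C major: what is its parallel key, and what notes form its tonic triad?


Solution.
Parallel keys share the same tonic but differ in mode
C major → parallel is C minor
Tonic triad of C minor = C Eb G
= C minor; triad = C Eb G


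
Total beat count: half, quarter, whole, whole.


Beat values:
  half = 2 beats
  quarter = 1 beat
  whole = 4 beats
  whole = 4 beats
Sum = 2 + 1 + 4 + 4
= 11 beats


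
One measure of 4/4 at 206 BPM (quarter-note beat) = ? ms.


Reasoning:
Quarter-note beat duration = 60000 / 206 ms
Beats per measure (4/4) = 4
One measure = 4 × 60000 / 206 = 240000 / 206 ms
= 1165.0 ms


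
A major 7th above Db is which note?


Solution.
A 7th spans 7 letter names, so from D we land on C
A major 7th = 11 semitones above Db
Spell C at that pitch: C
= C


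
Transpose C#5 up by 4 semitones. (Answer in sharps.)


C#5: chromatic position 1 in octave 5 → absolute = 5×12 + 1 = 61
Transpose up 4: 61 + 4 = 65
65 = 5×12 + 5 → F in octave 5
Result = F5


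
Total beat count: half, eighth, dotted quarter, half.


Reasoning:
Beat values:
  half = 2 beats
  eighth = 0.5 beats
  dotted quarter = 1.5 beats
  half = 2 beats
Sum = 2 + 0.5 + 1.5 + 2
= 6 beats


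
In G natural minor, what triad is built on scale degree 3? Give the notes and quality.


Reasoning:
G natural minor scale: G A Bb C D Eb F
Diatonic triad on degree 3 stacks scale notes 3, 5, 7: Bb D F
Bb→D = 4 semitones; Bb→F = 7 semitones → major triad
= Bb D F (major)


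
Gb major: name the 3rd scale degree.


Step by step:
Major scale pattern: W-W-H-W-W-W-H (2-2-1-2-2-2-1 semitones)
Starting from Gb:
  Gb + 2 semitones → Ab
  Ab + 2 semitones → Bb
  Bb + 1 semitone → Cb
  Cb + 2 semitones → Db
  Db + 2 semitones → Eb
  Eb + 2 semitones → F
  F + 1 semitone → Gb
Scale: Gb Ab Bb Cb Db Eb F
Degree 3 = Bb


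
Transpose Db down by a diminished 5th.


Solution.
diminished 5th: 5 letter names, 6 semitones
Letter: D - 4 → G
Pitch: Db - 6 semitones, spelled as a G → G
= G


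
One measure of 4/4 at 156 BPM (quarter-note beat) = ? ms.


Working:
Quarter-note beat duration = 60000 / 156 ms
Beats per measure (4/4) = 4
One measure = 4 × 60000 / 156 = 240000 / 156 ms
= 1538.5 ms


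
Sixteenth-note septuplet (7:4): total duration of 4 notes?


Septuplet: 7 notes occupy the space of 4 sixteenth notes
Space = 4 × 1/4 = 1 beat
Each septuplet note = 1 / 7 = 1/7 beats
4 notes = 4 × 1/7 = 4/7
= 4/7 beats


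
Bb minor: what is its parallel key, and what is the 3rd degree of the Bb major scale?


Working:
Parallel keys share the same tonic but differ in mode
Bb minor → parallel is Bb major
Bb major scale: Bb C D Eb F G A
= Bb major; 3rd degree = D


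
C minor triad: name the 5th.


Reasoning:
Minor triad = root + minor 3rd (3 semitones) + perfect 5th (7 semitones)
A triad on C stacks thirds, so the chord tones use letter names C-E-G
Root: C
Minor 3rd above C: Eb
Perfect 5th above C: G
The 5th = G


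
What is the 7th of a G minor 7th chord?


Minor 7th chord = root + minor 3rd + perfect 5th + minor 7th
Seventh chords stack in thirds, so the letter names are G-B-D-F
Root: G
Minor 3rd above G: Bb
Perfect 5th above G: D
Minor 7th above G: F
The 7th = F
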